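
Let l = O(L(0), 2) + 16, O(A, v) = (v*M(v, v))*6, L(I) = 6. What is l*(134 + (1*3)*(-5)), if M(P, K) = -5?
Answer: -5236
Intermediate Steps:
O(A, v) = -30*v (O(A, v) = (v*(-5))*6 = -5*v*6 = -30*v)
l = -44 (l = -30*2 + 16 = -60 + 16 = -44)
l*(134 + (1*3)*(-5)) = -44*(134 + (1*3)*(-5)) = -44*(134 + 3*(-5)) = -44*(134 - 15) = -44*119 = -5236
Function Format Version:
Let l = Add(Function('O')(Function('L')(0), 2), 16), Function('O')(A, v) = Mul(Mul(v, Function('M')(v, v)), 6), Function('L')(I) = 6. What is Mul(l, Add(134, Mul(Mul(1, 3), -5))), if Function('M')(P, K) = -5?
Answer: -5236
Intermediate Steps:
Function('O')(A, v) = Mul(-30, v) (Function('O')(A, v) = Mul(Mul(v, -5), 6) = Mul(Mul(-5, v), 6) = Mul(-30, v))
l = -44 (l = Add(Mul(-30, 2), 16) = Add(-60, 16) = -44)
Mul(l, Add(134, Mul(Mul(1, 3), -5))) = Mul(-44, Add(134, Mul(Mul(1, 3), -5))) = Mul(-44, Add(134, Mul(3, -5))) = Mul(-44, Add(134, -15)) = Mul(-44, 119) = -5236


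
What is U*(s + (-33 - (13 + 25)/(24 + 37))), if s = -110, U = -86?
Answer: 753446/61 ≈ 12352.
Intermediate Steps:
U*(s + (-33 - (13 + 25)/(24 + 37))) = -86*(-110 + (-33 - (13 + 25)/(24 + 37))) = -86*(-110 + (-33 - 38/61)) = -86*(-110 - 2051/61) = -86*(-8761/61) = 753446/61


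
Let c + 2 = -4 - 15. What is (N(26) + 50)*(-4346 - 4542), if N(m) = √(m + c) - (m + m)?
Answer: 17776 - 8888*√5 ≈ -2098.2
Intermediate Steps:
c = -21 (c = -2 + (-4 - 15) = -2 - 19 = -21)
N(m) = √(-21 + m) - 2*m (N(m) = √(m - 21) - (m + m) = √(-21 + m) - 2*m)
(N(26) + 50)*(-4346 - 4542) = ((√(-21 + 26) - 2*26) + 50)*(-4346 - 4542) = ((√5 - 52) + 50)*(-8888) = ((-52 + √5) + 50)*(-8888) = (-2 + √5)*(-8888) = 17776 - 8888*√5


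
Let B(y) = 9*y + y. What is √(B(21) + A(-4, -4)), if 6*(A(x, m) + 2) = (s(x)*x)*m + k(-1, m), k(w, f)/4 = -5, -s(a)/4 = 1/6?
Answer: √1826/3 ≈ 14.244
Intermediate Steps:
s(a) = -⅔ (s(a) = -4/6 = -4*⅙ = -⅔)
k(w, f) = -20 (k(w, f) = 4*(-5) = -20)
A(x, m) = -16/3 - m*x/9 (A(x, m) = -2 + ((-2*x/3)*m - 20)/6 = -2 + (-2*m*x/3 - 20)/6 = -2 + (-20 - 2*m*x/3)/6 = -2 + (-10/3 - m*x/9) = -16/3 - m*x/9)
B(y) = 10*y
√(B(21) + A(-4, -4)) = √(10*21 + (-16/3 - ⅑*(-4)*(-4))) = √(210 + (-16/3 - 16/9)) = √(210 - 64/9) = √(1826/9) = √1826/3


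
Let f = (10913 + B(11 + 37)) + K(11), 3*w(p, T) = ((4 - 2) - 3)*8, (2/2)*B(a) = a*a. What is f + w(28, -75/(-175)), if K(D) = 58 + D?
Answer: 39850/3 ≈ 13283.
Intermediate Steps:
B(a) = a² (B(a) = a*a = a²)
w(p, T) = -8/3 (w(p, T) = (((4 - 2) - 3)*8)/3 = ((2 - 3)*8)/3 = (-1*8)/3 = (⅓)*(-8) = -8/3)
f = 13286 (f = (10913 + (11 + 37)²) + (58 + 11) = (10913 + 48²) + 69 = (10913 + 2304) + 69 = 13217 + 69 = 13286)
f + w(28, -75/(-175)) = 13286 - 8/3 = 39850/3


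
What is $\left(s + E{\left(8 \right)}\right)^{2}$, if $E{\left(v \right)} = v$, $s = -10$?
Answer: $4$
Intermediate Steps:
$\left(s + E{\left(8 \right)}\right)^{2} = \left(-10 + 8\right)^{2} = \left(-2\right)^{2} = 4$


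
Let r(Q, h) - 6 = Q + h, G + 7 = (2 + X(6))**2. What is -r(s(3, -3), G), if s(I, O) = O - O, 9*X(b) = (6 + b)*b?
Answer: -99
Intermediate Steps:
X(b) = b*(6 + b)/9 (X(b) = ((6 + b)*b)/9 = (b*(6 + b))/9 = b*(6 + b)/9)
s(I, O) = 0
G = 93 (G = -7 + (2 + (1/9)*6*(6 + 6))**2 = -7 + (2 + (1/9)*6*12)**2 = -7 + (2 + 8)**2 = -7 + 10**2 = -7 + 100 = 93)
r(Q, h) = 6 + Q + h (r(Q, h) = 6 + (Q + h) = 6 + Q + h)
-r(s(3, -3), G) = -(6 + 0 + 93) = -1*99 = -99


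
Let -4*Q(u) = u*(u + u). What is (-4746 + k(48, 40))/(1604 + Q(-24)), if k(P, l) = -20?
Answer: -2383/658 ≈ -3.6216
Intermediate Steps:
Q(u) = -u²/2 (Q(u) = -u*(u + u)/4 = -u*2*u/4 = -u²/2)
(-4746 + k(48, 40))/(1604 + Q(-24)) = (-4746 - 20)/(1604 - ½*(-24)²) = -4766/(1604 - ½*576) = -4766/(1604 - 288) = -4766/1316 = -4766*1/1316 = -2383/658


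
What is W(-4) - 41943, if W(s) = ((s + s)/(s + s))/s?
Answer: -167773/4 ≈ -41943.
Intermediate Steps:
W(s) = 1/s (W(s) = ((2*s)/((2*s)))/s = ((2*s)*(1/(2*s)))/s = 1/s)
W(-4) - 41943 = 1/(-4) - 41943 = -1/4 - 41943 = -167773/4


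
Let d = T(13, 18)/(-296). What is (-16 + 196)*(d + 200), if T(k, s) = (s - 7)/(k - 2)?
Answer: 2663955/74 ≈ 35999.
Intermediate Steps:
T(k, s) = (-7 + s)/(-2 + k)
d = -1/296 (d = ((-7 + 18)/(-2 + 13))/(-296) = (11/11)*(-1/296) = ((1/11)*11)*(-1/296) = 1*(-1/296) = -1/296 ≈ -0.0033784)
(-16 + 196)*(d + 200) = (-16 + 196)*(-1/296 + 200) = 180*(59199/296) = 2663955/74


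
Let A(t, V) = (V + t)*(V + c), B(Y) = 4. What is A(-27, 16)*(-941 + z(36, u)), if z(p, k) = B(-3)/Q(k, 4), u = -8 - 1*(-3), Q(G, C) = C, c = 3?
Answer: 196460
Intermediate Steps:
A(t, V) = (3 + V)*(V + t) (A(t, V) = (V + t)*(V + 3) = (V + t)*(3 + V) = (3 + V)*(V + t))
u = -5 (u = -8 + 3 = -5)
z(p, k) = 1 (z(p, k) = 4/4 = 4*(¼) = 1)
A(-27, 16)*(-941 + z(36, u)) = (16² + 3*16 + 3*(-27) + 16*(-27))*(-941 + 1) = (256 + 48 - 81 - 432)*(-940) = -209*(-940) = 196460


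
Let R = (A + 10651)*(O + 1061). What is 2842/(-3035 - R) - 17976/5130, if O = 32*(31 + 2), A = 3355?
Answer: -1558684666/444806055 ≈ -3.5042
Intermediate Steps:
O = 1056 (O = 32*33 = 1056)
R = 29650702 (R = (3355 + 10651)*(1056 + 1061) = 14006*2117 = 29650702)
2842/(-3035 - R) - 17976/5130 = 2842/(-3035 - 1*29650702) - 17976/5130 = 2842/(-3035 - 29650702) - 17976*1/5130 = 2842/(-29653737) - 2996/855 = 2842*(-1/29653737) - 2996/855 = -2842/29653737 - 2996/855 = -1558684666/444806055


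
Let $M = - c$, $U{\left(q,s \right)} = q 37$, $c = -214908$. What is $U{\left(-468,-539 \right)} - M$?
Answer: $-232224$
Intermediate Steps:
$U{\left(q,s \right)} = 37 q$
$M = 214908$ ($M = \left(-1\right) \left(-214908\right) = 214908$)
$U{\left(-468,-539 \right)} - M = 37 \left(-468\right) - 214908 = -17316 - 214908 = -232224$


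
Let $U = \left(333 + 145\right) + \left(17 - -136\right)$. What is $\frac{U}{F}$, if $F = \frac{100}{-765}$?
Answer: $- \frac{96543}{20} \approx -4827.1$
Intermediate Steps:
$U = 631$ ($U = 478 + \left(17 + 136\right) = 478 + 153 = 631$)
$F = - \frac{20}{153}$ ($F = 100 \left(- \frac{1}{765}\right) = - \frac{20}{153} \approx -0.13072$)
$\frac{U}{F} = \frac{631}{- \frac{20}{153}} = 631 \left(- \frac{153}{20}\right) = - \frac{96543}{20}$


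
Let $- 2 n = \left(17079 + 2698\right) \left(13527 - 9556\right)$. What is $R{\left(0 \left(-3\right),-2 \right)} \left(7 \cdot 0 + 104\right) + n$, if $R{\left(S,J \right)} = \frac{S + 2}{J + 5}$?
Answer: $- \frac{235602985}{6} \approx -3.9267 \cdot 10^{7}$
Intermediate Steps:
$R{\left(S,J \right)} = \frac{2 + S}{5 + J}$
$n = - \frac{78534467}{2}$ ($n = - \frac{\left(17079 + 2698\right) \left(13527 - 9556\right)}{2} = - \frac{19777 \cdot 3971}{2} = \left(- \frac{1}{2}\right) 78534467 = - \frac{78534467}{2} \approx -3.9267 \cdot 10^{7}$)
$R{\left(0 \left(-3\right),-2 \right)} \left(7 \cdot 0 + 104\right) + n = \frac{2 + 0 \left(-3\right)}{5 - 2} \left(7 \cdot 0 + 104\right) - \frac{78534467}{2} = \frac{2 + 0}{3} \left(0 + 104\right) - \frac{78534467}{2} = \frac{1}{3} \cdot 2 \cdot 104 - \frac{78534467}{2} = \frac{2}{3} \cdot 104 - \frac{78534467}{2} = \frac{208}{3} - \frac{78534467}{2} = - \frac{235602985}{6}$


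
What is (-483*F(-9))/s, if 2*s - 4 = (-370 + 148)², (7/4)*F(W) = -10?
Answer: 690/6161 ≈ 0.11199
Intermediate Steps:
F(W) = -40/7 (F(W) = (4/7)*(-10) = -40/7)
s = 24644 (s = 2 + (-370 + 148)²/2 = 2 + (½)*(-222)² = 2 + (½)*49284 = 2 + 24642 = 24644)
(-483*F(-9))/s = -483*(-40/7)/24644 = 2760*(1/24644) = 690/6161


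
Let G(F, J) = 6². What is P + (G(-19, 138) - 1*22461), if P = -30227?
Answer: -52652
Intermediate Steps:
G(F, J) = 36
P + (G(-19, 138) - 1*22461) = -30227 + (36 - 1*22461) = -30227 + (36 - 22461) = -30227 - 22425 = -52652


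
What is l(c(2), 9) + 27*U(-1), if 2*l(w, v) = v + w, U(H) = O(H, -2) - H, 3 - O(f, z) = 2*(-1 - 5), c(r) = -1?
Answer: 436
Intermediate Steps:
O(f, z) = 15 (O(f, z) = 3 - 2*(-1 - 5) = 3 - 2*(-6) = 3 - 1*(-12) = 3 + 12 = 15)
U(H) = 15 - H
l(w, v) = v/2 + w/2 (l(w, v) = (v + w)/2 = v/2 + w/2)
l(c(2), 9) + 27*U(-1) = ((½)*9 + (½)*(-1)) + 27*(15 - 1*(-1)) = (9/2 - ½) + 27*(15 + 1) = 4 + 27*16 = 4 + 432 = 436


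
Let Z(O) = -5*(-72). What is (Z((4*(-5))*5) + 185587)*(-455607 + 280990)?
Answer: -32469507299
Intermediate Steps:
Z(O) = 360
(Z((4*(-5))*5) + 185587)*(-455607 + 280990) = (360 + 185587)*(-455607 + 280990) = 185947*(-174617) = -32469507299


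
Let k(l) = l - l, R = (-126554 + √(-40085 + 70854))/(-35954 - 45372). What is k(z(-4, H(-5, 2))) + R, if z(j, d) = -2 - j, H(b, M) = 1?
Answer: 63277/40663 - √30769/81326 ≈ 1.5540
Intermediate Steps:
R = 63277/40663 - √30769/81326 (R = (-126554 + √30769)/(-81326) = (-126554 + √30769)*(-1/81326) = 63277/40663 - √30769/81326 ≈ 1.5540)
k(l) = 0
k(z(-4, H(-5, 2))) + R = 0 + (63277/40663 - √30769/81326) = 63277/40663 - √30769/81326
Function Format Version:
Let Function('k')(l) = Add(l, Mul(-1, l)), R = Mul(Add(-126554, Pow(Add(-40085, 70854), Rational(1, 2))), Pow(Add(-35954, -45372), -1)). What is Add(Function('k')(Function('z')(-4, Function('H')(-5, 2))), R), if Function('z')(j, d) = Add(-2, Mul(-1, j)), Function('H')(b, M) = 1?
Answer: Add(Rational(63277, 40663), Mul(Rational(-1, 81326), Pow(30769, Rational(1, 2)))) ≈ 1.5540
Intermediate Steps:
R = Add(Rational(63277, 40663), Mul(Rational(-1, 81326), Pow(30769, Rational(1, 2)))) (R = Mul(Add(-126554, Pow(30769, Rational(1, 2))), Pow(-81326, -1)) = Mul(Add(-126554, Pow(30769, Rational(1, 2))), Rational(-1, 81326)) = Add(Rational(63277, 40663), Mul(Rational(-1, 81326), Pow(30769, Rational(1, 2)))) ≈ 1.5540)
Function('k')(l) = 0
Add(Function('k')(Function('z')(-4, Function('H')(-5, 2))), R) = Add(0, Add(Rational(63277, 40663), Mul(Rational(-1, 81326), Pow(30769, Rational(1, 2))))) = Add(Rational(63277, 40663), Mul(Rational(-1, 81326), Pow(30769, Rational(1, 2))))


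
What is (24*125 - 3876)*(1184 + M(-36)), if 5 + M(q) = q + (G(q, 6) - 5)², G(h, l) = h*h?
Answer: -1461013824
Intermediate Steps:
G(h, l) = h²
M(q) = -5 + q + (-5 + q²)² (M(q) = -5 + (q + (q² - 5)²) = -5 + (q + (-5 + q²)²) = -5 + q + (-5 + q²)²)
(24*125 - 3876)*(1184 + M(-36)) = (24*125 - 3876)*(1184 + (-5 - 36 + (-5 + (-36)²)²)) = (3000 - 3876)*(1184 + (-5 - 36 + (-5 + 1296)²)) = -876*(1184 + (-5 - 36 + 1291²)) = -876*(1184 + (-5 - 36 + 1666681)) = -876*(1184 + 1666640) = -876*1667824 = -1461013824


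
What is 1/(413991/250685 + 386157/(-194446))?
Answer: -48744695510/16304873559 ≈ -2.9896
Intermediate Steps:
1/(413991/250685 + 386157/(-194446)) = 1/(413991*(1/250685) + 386157*(-1/194446)) = 1/(413991/250685 - 386157/194446) = 1/(-16304873559/48744695510) = -48744695510/16304873559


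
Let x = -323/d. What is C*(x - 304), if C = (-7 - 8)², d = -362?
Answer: -24688125/362 ≈ -68199.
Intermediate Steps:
x = 323/362 (x = -323/(-362) = -323*(-1/362) = 323/362 ≈ 0.89227)
C = 225 (C = (-15)² = 225)
C*(x - 304) = 225*(323/362 - 304) = 225*(-109725/362) = -24688125/362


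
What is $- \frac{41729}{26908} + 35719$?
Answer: $\frac{961085123}{26908} \approx 35717.0$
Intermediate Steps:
$- \frac{41729}{26908} + 35719 = \frac{961085123}{26908}$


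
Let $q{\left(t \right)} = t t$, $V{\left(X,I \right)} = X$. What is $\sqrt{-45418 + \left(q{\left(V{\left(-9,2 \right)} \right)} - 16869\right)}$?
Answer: $i \sqrt{62206} \approx 249.41 i$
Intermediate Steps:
$q{\left(t \right)} = t^{2}$
$\sqrt{-45418 + \left(q{\left(V{\left(-9,2 \right)} \right)} - 16869\right)} = \sqrt{-45418 - \left(16869 - \left(-9\right)^{2}\right)} = \sqrt{-45418 + \left(81 - 16869\right)} = \sqrt{-45418 - 16788} = \sqrt{-62206} = i \sqrt{62206}$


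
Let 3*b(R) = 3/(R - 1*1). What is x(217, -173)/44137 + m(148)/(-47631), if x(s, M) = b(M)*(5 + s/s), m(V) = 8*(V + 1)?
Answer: -1525775447/60966393963 ≈ -0.025027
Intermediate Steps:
b(R) = 1/(-1 + R) (b(R) = (3/(R - 1*1))/3 = (3/(R - 1))/3 = (3/(-1 + R))/3 = 1/(-1 + R))
m(V) = 8 + 8*V (m(V) = 8*(1 + V) = 8 + 8*V)
x(s, M) = 6/(-1 + M) (x(s, M) = (5 + s/s)/(-1 + M) = (5 + 1)/(-1 + M) = 6/(-1 + M))
x(217, -173)/44137 + m(148)/(-47631) = (6/(-1 - 173))/44137 + (8 + 8*148)/(-47631) = (6/(-174))*(1/44137) + (8 + 1184)*(-1/47631) = (6*(-1/174))*(1/44137) + 1192*(-1/47631) = -1/29*1/44137 - 1192/47631 = -1/1279973 - 1192/47631 = -1525775447/60966393963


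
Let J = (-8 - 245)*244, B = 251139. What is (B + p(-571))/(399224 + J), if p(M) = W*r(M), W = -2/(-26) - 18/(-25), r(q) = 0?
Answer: 251139/337492 ≈ 0.74413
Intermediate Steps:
W = 259/325 (W = -2*(-1/26) - 18*(-1/25) = 1/13 + 18/25 = 259/325 ≈ 0.79692)
J = -61732 (J = -253*244 = -61732)
p(M) = 0 (p(M) = (259/325)*0 = 0)
(B + p(-571))/(399224 + J) = (251139 + 0)/(399224 - 61732) = 251139/337492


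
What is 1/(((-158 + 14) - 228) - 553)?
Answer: -1/925 ≈ -0.0010811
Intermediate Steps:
1/(((-158 + 14) - 228) - 553) = 1/((-144 - 228) - 553) = 1/(-372 - 553) = 1/(-925) = -1/925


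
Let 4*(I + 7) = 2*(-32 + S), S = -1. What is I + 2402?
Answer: 4757/2 ≈ 2378.5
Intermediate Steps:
I = -47/2 (I = -7 + (2*(-32 - 1))/4 = -7 + (2*(-33))/4 = -7 + (¼)*(-66) = -7 - 33/2 = -47/2 ≈ -23.500)
I + 2402 = -47/2 + 2402 = 4757/2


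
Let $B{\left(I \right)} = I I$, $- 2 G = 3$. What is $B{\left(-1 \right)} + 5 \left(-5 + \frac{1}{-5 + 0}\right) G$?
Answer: $40$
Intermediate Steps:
$G = - \frac{3}{2}$ ($G = \left(- \frac{1}{2}\right) 3 = - \frac{3}{2} \approx -1.5$)
$B{\left(I \right)} = I^{2}$
$B{\left(-1 \right)} + 5 \left(-5 + \frac{1}{-5 + 0}\right) G = \left(-1\right)^{2} + 5 \left(-5 + \frac{1}{-5 + 0}\right) \left(- \frac{3}{2}\right) = 1 + 5 \left(-5 + \frac{1}{-5}\right) \left(- \frac{3}{2}\right) = 1 + 5 \left(-5 - \frac{1}{5}\right) \left(- \frac{3}{2}\right) = 1 + 5 \left(- \frac{26}{5}\right) \left(- \frac{3}{2}\right) = 1 - -39 = 1 + 39 = 40$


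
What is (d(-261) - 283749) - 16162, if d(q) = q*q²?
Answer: -18079492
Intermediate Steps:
d(q) = q³
(d(-261) - 283749) - 16162 = ((-261)³ - 283749) - 16162 = (-17779581 - 283749) - 16162 = -18063330 - 16162 = -18079492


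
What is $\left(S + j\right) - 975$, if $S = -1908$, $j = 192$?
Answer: $-2691$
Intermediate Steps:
$\left(S + j\right) - 975 = \left(-1908 + 192\right) - 975 = -1716 - 975 = -2691$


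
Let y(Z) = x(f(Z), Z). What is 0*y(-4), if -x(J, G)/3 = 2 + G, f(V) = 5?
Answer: 0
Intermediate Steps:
x(J, G) = -6 - 3*G (x(J, G) = -3*(2 + G) = -6 - 3*G)
y(Z) = -6 - 3*Z
0*y(-4) = 0*(-6 - 3*(-4)) = 0*(-6 + 12) = 0*6 = 0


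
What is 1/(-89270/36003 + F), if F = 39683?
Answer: 36003/1428617779 ≈ 2.5201e-5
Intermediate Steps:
1/(-89270/36003 + F) = 1/(-89270/36003 + 39683) = 1/(1428617779/36003) = 36003/1428617779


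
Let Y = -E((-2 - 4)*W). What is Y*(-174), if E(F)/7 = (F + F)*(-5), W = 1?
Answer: 73080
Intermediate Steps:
E(F) = -70*F (E(F) = 7*((F + F)*(-5)) = 7*((2*F)*(-5)) = 7*(-10*F) = -70*F)
Y = -420 (Y = -(-70)*(-2 - 4)*1 = -(-70)*(-6*1) = -(-70)*(-6) = -1*420 = -420)
Y*(-174) = -420*(-174) = 73080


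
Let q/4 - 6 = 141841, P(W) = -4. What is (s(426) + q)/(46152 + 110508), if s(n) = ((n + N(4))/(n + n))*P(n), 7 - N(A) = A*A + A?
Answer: 120853231/33368580 ≈ 3.6218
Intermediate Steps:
N(A) = 7 - A - A² (N(A) = 7 - (A*A + A) = 7 - (A² + A) = 7 - (A + A²) = 7 + (-A - A²) = 7 - A - A²)
s(n) = -2*(-13 + n)/n (s(n) = ((n + (7 - 1*4 - 1*4²))/(n + n))*(-4) = ((n + (7 - 4 - 1*16))/((2*n)))*(-4) = ((n + (7 - 4 - 16))*(1/(2*n)))*(-4) = ((n - 13)*(1/(2*n)))*(-4) = ((-13 + n)*(1/(2*n)))*(-4) = ((-13 + n)/(2*n))*(-4) = -2*(-13 + n)/n)
q = 567388 (q = 24 + 4*141841 = 24 + 567364 = 567388)
(s(426) + q)/(46152 + 110508) = ((-2 + 26/426) + 567388)/(46152 + 110508) = ((-2 + 26*(1/426)) + 567388)/156660 = ((-2 + 13/213) + 567388)*(1/156660) = (-413/213 + 567388)*(1/156660) = (120853231/213)*(1/156660) = 120853231/33368580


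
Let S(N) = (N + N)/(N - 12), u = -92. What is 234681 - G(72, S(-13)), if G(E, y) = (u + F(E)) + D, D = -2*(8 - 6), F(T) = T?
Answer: 234705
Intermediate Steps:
D = -4 (D = -2*2 = -4)
S(N) = 2*N/(-12 + N) (S(N) = (2*N)/(-12 + N) = 2*N/(-12 + N))
G(E, y) = -96 + E (G(E, y) = (-92 + E) - 4 = -96 + E)
234681 - G(72, S(-13)) = 234681 - (-96 + 72) = 234681 - 1*(-24) = 234681 + 24 = 234705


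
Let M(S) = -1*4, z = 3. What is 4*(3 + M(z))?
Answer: -4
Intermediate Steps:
M(S) = -4
4*(3 + M(z)) = 4*(3 - 4) = 4*(-1) = -4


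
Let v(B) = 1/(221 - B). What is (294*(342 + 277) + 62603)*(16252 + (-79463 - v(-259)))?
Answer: -7421143578509/480 ≈ -1.5461e+10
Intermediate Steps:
(294*(342 + 277) + 62603)*(16252 + (-79463 - v(-259))) = (294*(342 + 277) + 62603)*(16252 + (-79463 - (-1)/(-221 - 259))) = (294*619 + 62603)*(16252 + (-79463 - (-1)/(-480))) = (181986 + 62603)*(16252 + (-79463 - (-1)*(-1)/480)) = 244589*(16252 + (-79463 - 1*1/480)) = 244589*(16252 + (-79463 - 1/480)) = 244589*(16252 - 38142241/480) = 244589*(-30341281/480) = -7421143578509/480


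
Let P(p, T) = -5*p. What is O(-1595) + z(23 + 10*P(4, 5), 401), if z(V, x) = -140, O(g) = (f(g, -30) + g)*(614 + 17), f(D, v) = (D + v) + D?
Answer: -3038405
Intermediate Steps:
f(D, v) = v + 2*D
O(g) = -18930 + 1893*g (O(g) = ((-30 + 2*g) + g)*(614 + 17) = (-30 + 3*g)*631 = -18930 + 1893*g)
O(-1595) + z(23 + 10*P(4, 5), 401) = (-18930 + 1893*(-1595)) - 140 = (-18930 - 3019335) - 140 = -3038265 - 140 = -3038405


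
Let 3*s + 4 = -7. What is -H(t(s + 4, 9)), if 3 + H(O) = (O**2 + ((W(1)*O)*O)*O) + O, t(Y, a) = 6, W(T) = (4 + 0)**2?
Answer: -3495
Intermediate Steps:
s = -11/3 (s = -4/3 + (1/3)*(-7) = -4/3 - 7/3 = -11/3 ≈ -3.6667)
W(T) = 16 (W(T) = 4**2 = 16)
H(O) = -3 + O + O**2 + 16*O**3 (H(O) = -3 + ((O**2 + ((16*O)*O)*O) + O) = -3 + ((O**2 + (16*O**2)*O) + O) = -3 + ((O**2 + 16*O**3) + O) = -3 + (O + O**2 + 16*O**3) = -3 + O + O**2 + 16*O**3)
-H(t(s + 4, 9)) = -(-3 + 6 + 6**2 + 16*6**3) = -(-3 + 6 + 36 + 16*216) = -(-3 + 6 + 36 + 3456) = -1*3495 = -3495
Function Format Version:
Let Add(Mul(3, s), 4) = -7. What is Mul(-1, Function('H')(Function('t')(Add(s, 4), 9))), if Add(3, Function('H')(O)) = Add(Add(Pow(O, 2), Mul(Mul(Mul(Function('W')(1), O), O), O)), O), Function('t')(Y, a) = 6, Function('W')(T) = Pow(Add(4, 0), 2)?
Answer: -3495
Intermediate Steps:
s = Rational(-11, 3) (s = Add(Rational(-4, 3), Mul(Rational(1, 3), -7)) = Add(Rational(-4, 3), Rational(-7, 3)) = Rational(-11, 3) ≈ -3.6667)
Function('W')(T) = 16 (Function('W')(T) = Pow(4, 2) = 16)
Function('H')(O) = Add(-3, O, Pow(O, 2), Mul(16, Pow(O, 3))) (Function('H')(O) = Add(-3, Add(Add(Pow(O, 2), Mul(Mul(Mul(16, O), O), O)), O)) = Add(-3, Add(Add(Pow(O, 2), Mul(Mul(16, Pow(O, 2)), O)), O)) = Add(-3, Add(Add(Pow(O, 2), Mul(16, Pow(O, 3))), O)) = Add(-3, Add(O, Pow(O, 2), Mul(16, Pow(O, 3)))) = Add(-3, O, Pow(O, 2), Mul(16, Pow(O, 3))))
Mul(-1, Function('H')(Function('t')(Add(s, 4), 9))) = Mul(-1, Add(-3, 6, Pow(6, 2), Mul(16, Pow(6, 3)))) = Mul(-1, Add(-3, 6, 36, Mul(16, 216))) = Mul(-1, Add(-3, 6, 36, 3456)) = Mul(-1, 3495) = -3495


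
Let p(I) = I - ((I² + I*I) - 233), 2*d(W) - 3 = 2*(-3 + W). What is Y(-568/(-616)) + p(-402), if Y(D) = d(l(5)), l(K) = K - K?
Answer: -646757/2 ≈ -3.2338e+5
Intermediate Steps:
l(K) = 0
d(W) = -3/2 + W (d(W) = 3/2 + (2*(-3 + W))/2 = 3/2 + (-6 + 2*W)/2 = 3/2 + (-3 + W) = -3/2 + W)
Y(D) = -3/2 (Y(D) = -3/2 + 0 = -3/2)
p(I) = 233 + I - 2*I² (p(I) = I - ((I² + I²) - 233) = I - (2*I² - 233) = I - (-233 + 2*I²) = I + (233 - 2*I²) = 233 + I - 2*I²)
Y(-568/(-616)) + p(-402) = -3/2 + (233 - 402 - 2*(-402)²) = -3/2 + (233 - 402 - 2*161604) = -3/2 + (233 - 402 - 323208) = -3/2 - 323377 = -646757/2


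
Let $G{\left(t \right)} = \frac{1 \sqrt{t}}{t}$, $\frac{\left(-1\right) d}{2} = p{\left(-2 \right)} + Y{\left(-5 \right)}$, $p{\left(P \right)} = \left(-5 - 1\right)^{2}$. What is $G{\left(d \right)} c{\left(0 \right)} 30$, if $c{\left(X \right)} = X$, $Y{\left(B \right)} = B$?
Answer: $0$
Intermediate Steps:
$p{\left(P \right)} = 36$ ($p{\left(P \right)} = \left(-6\right)^{2} = 36$)
$d = -62$ ($d = - 2 \left(36 - 5\right) = \left(-2\right) 31 = -62$)
$G{\left(t \right)} = \frac{1}{\sqrt{t}}$ ($G{\left(t \right)} = \frac{\sqrt{t}}{t} = \frac{1}{\sqrt{t}}$)
$G{\left(d \right)} c{\left(0 \right)} 30 = \frac{1}{\sqrt{-62}} \cdot 0 \cdot 30 = - \frac{i \sqrt{62}}{62} \cdot 0 \cdot 30 = 0 \cdot 30 = 0$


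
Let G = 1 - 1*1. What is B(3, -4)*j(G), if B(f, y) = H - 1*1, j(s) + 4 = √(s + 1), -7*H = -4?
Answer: 9/7 ≈ 1.2857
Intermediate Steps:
H = 4/7 (H = -⅐*(-4) = 4/7 ≈ 0.57143)
G = 0 (G = 1 - 1 = 0)
j(s) = -4 + √(1 + s) (j(s) = -4 + √(s + 1) = -4 + √(1 + s))
B(f, y) = -3/7 (B(f, y) = 4/7 - 1*1 = 4/7 - 1 = -3/7)
B(3, -4)*j(G) = -3*(-4 + √(1 + 0))/7 = -3*(-4 + √1)/7 = -3*(-4 + 1)/7 = -3/7*(-3) = 9/7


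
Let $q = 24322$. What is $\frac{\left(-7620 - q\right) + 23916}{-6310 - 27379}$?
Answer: $\frac{8026}{33689} \approx 0.23824$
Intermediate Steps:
$\frac{\left(-7620 - q\right) + 23916}{-6310 - 27379} = \frac{\left(-7620 - 24322\right) + 23916}{-6310 - 27379} = \frac{\left(-7620 - 24322\right) + 23916}{-33689} = \left(-31942 + 23916\right) \left(- \frac{1}{33689}\right) = \left(-8026\right) \left(- \frac{1}{33689}\right) = \frac{8026}{33689}$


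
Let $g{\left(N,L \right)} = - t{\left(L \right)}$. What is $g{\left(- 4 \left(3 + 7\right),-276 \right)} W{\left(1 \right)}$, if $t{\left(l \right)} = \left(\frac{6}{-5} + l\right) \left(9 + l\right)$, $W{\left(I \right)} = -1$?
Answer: $\frac{370062}{5} \approx 74012.0$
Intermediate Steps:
$t{\left(l \right)} = \left(9 + l\right) \left(- \frac{6}{5} + l\right)$ ($t{\left(l \right)} = \left(6 \left(- \frac{1}{5}\right) + l\right) \left(9 + l\right) = \left(- \frac{6}{5} + l\right) \left(9 + l\right) = \left(9 + l\right) \left(- \frac{6}{5} + l\right)$)
$g{\left(N,L \right)} = \frac{54}{5} - L^{2} - \frac{39 L}{5}$ ($g{\left(N,L \right)} = - (- \frac{54}{5} + L^{2} + \frac{39 L}{5}) = \frac{54}{5} - L^{2} - \frac{39 L}{5}$)
$g{\left(- 4 \left(3 + 7\right),-276 \right)} W{\left(1 \right)} = \left(\frac{54}{5} - \left(-276\right)^{2} - - \frac{10764}{5}\right) \left(-1\right) = \left(\frac{54}{5} - 76176 + \frac{10764}{5}\right) \left(-1\right) = \left(- \frac{370062}{5}\right) \left(-1\right) = \frac{370062}{5}$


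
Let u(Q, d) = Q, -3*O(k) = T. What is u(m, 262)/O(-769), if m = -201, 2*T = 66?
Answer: 201/11 ≈ 18.273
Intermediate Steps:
T = 33 (T = (½)*66 = 33)
O(k) = -11 (O(k) = -⅓*33 = -11)
u(m, 262)/O(-769) = -201/(-11) = -201*(-1/11) = 201/11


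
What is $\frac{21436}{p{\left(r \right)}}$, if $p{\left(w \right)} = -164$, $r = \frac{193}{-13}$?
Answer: $- \frac{5359}{41} \approx -130.71$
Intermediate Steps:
$r = - \frac{193}{13}$ ($r = 193 \left(- \frac{1}{13}\right) = - \frac{193}{13} \approx -14.846$)
$\frac{21436}{p{\left(r \right)}} = \frac{21436}{-164} = 21436 \left(- \frac{1}{164}\right) = - \frac{5359}{41}$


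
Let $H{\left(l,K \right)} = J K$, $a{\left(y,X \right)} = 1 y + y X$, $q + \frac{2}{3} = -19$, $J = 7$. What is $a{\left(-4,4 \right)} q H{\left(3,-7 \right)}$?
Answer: $- \frac{57820}{3} \approx -19273.0$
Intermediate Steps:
$q = - \frac{59}{3}$ ($q = - \frac{2}{3} - 19 = - \frac{59}{3} \approx -19.667$)
$a{\left(y,X \right)} = y + X y$
$H{\left(l,K \right)} = 7 K$
$a{\left(-4,4 \right)} q H{\left(3,-7 \right)} = - 4 \left(1 + 4\right) \left(- \frac{59}{3}\right) 7 \left(-7\right) = \left(-4\right) 5 \left(- \frac{59}{3}\right) \left(-49\right) = \left(-20\right) \left(- \frac{59}{3}\right) \left(-49\right) = \frac{1180}{3} \left(-49\right) = - \frac{57820}{3}$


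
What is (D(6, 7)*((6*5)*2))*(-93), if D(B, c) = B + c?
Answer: -72540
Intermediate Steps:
(D(6, 7)*((6*5)*2))*(-93) = ((6 + 7)*((6*5)*2))*(-93) = (13*(30*2))*(-93) = (13*60)*(-93) = 780*(-93) = -72540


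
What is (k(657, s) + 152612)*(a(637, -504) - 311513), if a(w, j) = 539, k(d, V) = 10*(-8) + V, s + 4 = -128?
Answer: -47392437600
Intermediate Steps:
s = -132 (s = -4 - 128 = -132)
k(d, V) = -80 + V
(k(657, s) + 152612)*(a(637, -504) - 311513) = ((-80 - 132) + 152612)*(539 - 311513) = (-212 + 152612)*(-310974) = 152400*(-310974) = -47392437600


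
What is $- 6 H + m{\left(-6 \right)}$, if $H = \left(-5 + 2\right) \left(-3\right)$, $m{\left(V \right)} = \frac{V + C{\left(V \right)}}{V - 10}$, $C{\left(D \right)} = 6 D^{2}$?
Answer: $- \frac{537}{8} \approx -67.125$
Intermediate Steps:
$m{\left(V \right)} = \frac{V + 6 V^{2}}{-10 + V}$ ($m{\left(V \right)} = \frac{V + 6 V^{2}}{V - 10} = \frac{V + 6 V^{2}}{-10 + V}$)
$H = 9$ ($H = \left(-3\right) \left(-3\right) = 9$)
$- 6 H + m{\left(-6 \right)} = \left(-6\right) 9 - \frac{6 \left(1 + 6 \left(-6\right)\right)}{-10 - 6} = -54 - \frac{6 \left(1 - 36\right)}{-16} = -54 - \left(- \frac{3}{8}\right) \left(-35\right) = -54 - \frac{105}{8} = - \frac{537}{8}$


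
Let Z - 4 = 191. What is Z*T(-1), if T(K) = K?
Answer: -195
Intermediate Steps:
Z = 195 (Z = 4 + 191 = 195)
Z*T(-1) = 195*(-1) = -195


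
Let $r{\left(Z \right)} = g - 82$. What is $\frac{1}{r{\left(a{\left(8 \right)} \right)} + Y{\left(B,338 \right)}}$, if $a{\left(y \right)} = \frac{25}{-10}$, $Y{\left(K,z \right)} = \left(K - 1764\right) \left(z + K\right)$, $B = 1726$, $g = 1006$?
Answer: $- \frac{1}{77508} \approx -1.2902 \cdot 10^{-5}$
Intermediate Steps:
$Y{\left(K,z \right)} = \left(-1764 + K\right) \left(K + z\right)$
$a{\left(y \right)} = - \frac{5}{2}$ ($a{\left(y \right)} = 25 \left(- \frac{1}{10}\right) = - \frac{5}{2}$)
$r{\left(Z \right)} = 924$ ($r{\left(Z \right)} = 1006 - 82 = 924$)
$\frac{1}{r{\left(a{\left(8 \right)} \right)} + Y{\left(B,338 \right)}} = \frac{1}{924 + \left(1726^{2} - 3044664 - 596232 + 1726 \cdot 338\right)} = \frac{1}{924 + \left(2979076 - 3044664 - 596232 + 583388\right)} = \frac{1}{924 - 78432} = \frac{1}{-77508} = - \frac{1}{77508}$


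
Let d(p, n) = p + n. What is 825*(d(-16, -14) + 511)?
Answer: 396825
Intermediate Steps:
d(p, n) = n + p
825*(d(-16, -14) + 511) = 825*((-14 - 16) + 511) = 825*(-30 + 511) = 825*481 = 396825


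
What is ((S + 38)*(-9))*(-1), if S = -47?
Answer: -81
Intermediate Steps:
((S + 38)*(-9))*(-1) = ((-47 + 38)*(-9))*(-1) = -9*(-9)*(-1) = 81*(-1) = -81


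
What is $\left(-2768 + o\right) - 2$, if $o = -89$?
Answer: $-2859$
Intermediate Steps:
$\left(-2768 + o\right) - 2 = \left(-2768 - 89\right) - 2 = -2857 - 2 = -2859$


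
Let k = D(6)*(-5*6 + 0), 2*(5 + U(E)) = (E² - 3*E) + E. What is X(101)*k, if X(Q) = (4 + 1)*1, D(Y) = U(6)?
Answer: -1050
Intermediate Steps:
U(E) = -5 + E²/2 - E (U(E) = -5 + ((E² - 3*E) + E)/2 = -5 + (E² - 2*E)/2 = -5 + (E²/2 - E) = -5 + E²/2 - E)
D(Y) = 7 (D(Y) = -5 + (½)*6² - 1*6 = -5 + (½)*36 - 6 = -5 + 18 - 6 = 7)
X(Q) = 5 (X(Q) = 5*1 = 5)
k = -210 (k = 7*(-5*6 + 0) = 7*(-30 + 0) = 7*(-30) = -210)
X(101)*k = 5*(-210) = -1050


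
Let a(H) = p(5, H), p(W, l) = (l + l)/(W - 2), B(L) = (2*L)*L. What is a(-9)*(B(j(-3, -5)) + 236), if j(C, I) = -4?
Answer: -1608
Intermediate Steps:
B(L) = 2*L²
p(W, l) = 2*l/(-2 + W) (p(W, l) = (2*l)/(-2 + W) = 2*l/(-2 + W))
a(H) = 2*H/3 (a(H) = 2*H/(-2 + 5) = 2*H/3)
a(-9)*(B(j(-3, -5)) + 236) = ((⅔)*(-9))*(2*(-4)² + 236) = -6*(2*16 + 236) = -6*(32 + 236) = -6*268 = -1608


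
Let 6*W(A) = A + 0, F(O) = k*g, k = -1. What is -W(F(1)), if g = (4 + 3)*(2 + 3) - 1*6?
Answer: 29/6 ≈ 4.8333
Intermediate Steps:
g = 29 (g = 7*5 - 6 = 35 - 6 = 29)
F(O) = -29 (F(O) = -1*29 = -29)
W(A) = A/6 (W(A) = (A + 0)/6 = A/6)
-W(F(1)) = -(-29)/6 = -1*(-29/6) = 29/6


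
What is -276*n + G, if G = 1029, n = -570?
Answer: 158349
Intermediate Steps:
-276*n + G = -276*(-570) + 1029 = 157320 + 1029 = 158349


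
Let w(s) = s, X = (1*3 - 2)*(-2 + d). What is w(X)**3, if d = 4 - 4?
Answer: -8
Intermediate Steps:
d = 0
X = -2 (X = (1*3 - 2)*(-2 + 0) = (3 - 2)*(-2) = 1*(-2) = -2)
w(X)**3 = (-2)**3 = -8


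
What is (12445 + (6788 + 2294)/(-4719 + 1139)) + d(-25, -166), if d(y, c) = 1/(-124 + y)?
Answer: 3318527551/266710 ≈ 12442.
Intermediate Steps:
(12445 + (6788 + 2294)/(-4719 + 1139)) + d(-25, -166) = (12445 + (6788 + 2294)/(-4719 + 1139)) + 1/(-124 - 25) = (12445 + 9082/(-3580)) + 1/(-149) = (12445 + 9082*(-1/3580)) - 1/149 = (12445 - 4541/1790) - 1/149 = 22272009/1790 - 1/149 = 3318527551/266710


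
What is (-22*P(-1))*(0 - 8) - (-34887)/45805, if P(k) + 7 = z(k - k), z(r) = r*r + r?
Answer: -56396873/45805 ≈ -1231.2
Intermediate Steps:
z(r) = r + r² (z(r) = r² + r = r + r²)
P(k) = -7 (P(k) = -7 + (k - k)*(1 + (k - k)) = -7 + 0*(1 + 0) = -7 + 0*1 = -7 + 0 = -7)
(-22*P(-1))*(0 - 8) - (-34887)/45805 = (-22*(-7))*(0 - 8) - (-34887)/45805 = 154*(-8) - (-34887)/45805 = -1232 - 1*(-34887/45805) = -1232 + 34887/45805 = -56396873/45805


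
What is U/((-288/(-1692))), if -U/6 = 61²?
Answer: -524661/4 ≈ -1.3117e+5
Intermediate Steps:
U = -22326 (U = -6*61² = -6*3721 = -22326)
U/((-288/(-1692))) = -22326/((-288/(-1692))) = -22326/((-288*(-1/1692))) = -22326/8/47 = -22326*47/8 = -524661/4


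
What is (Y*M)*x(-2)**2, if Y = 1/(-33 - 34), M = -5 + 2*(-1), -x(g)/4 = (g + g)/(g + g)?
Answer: 112/67 ≈ 1.6716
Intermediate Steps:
x(g) = -4 (x(g) = -4*(g + g)/(g + g) = -4*2*g/(2*g) = -4*2*g*1/(2*g) = -4*1 = -4)
M = -7 (M = -5 - 2 = -7)
Y = -1/67 (Y = 1/(-67) = -1/67 ≈ -0.014925)
(Y*M)*x(-2)**2 = -1/67*(-7)*(-4)**2 = (7/67)*16 = 112/67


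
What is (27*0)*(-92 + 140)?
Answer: 0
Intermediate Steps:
(27*0)*(-92 + 140) = 0*48 = 0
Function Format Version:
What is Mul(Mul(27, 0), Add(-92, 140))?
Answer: 0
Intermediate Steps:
Mul(Mul(27, 0), Add(-92, 140)) = Mul(0, 48) = 0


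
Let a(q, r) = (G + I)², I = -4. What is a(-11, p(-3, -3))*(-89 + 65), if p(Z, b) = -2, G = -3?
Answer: -1176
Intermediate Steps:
a(q, r) = 49 (a(q, r) = (-3 - 4)² = (-7)² = 49)
a(-11, p(-3, -3))*(-89 + 65) = 49*(-89 + 65) = 49*(-24) = -1176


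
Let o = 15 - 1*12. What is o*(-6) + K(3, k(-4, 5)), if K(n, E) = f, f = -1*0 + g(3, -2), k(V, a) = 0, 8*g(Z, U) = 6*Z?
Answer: -63/4 ≈ -15.750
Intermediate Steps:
g(Z, U) = 3*Z/4 (g(Z, U) = (6*Z)/8 = 3*Z/4)
o = 3 (o = 15 - 12 = 3)
f = 9/4 (f = -1*0 + (3/4)*3 = 0 + 9/4 = 9/4 ≈ 2.2500)
K(n, E) = 9/4
o*(-6) + K(3, k(-4, 5)) = 3*(-6) + 9/4 = -18 + 9/4 = -63/4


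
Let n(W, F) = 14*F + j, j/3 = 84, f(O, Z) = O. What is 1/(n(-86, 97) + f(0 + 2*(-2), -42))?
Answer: 1/1606 ≈ 0.00062266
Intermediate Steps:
j = 252 (j = 3*84 = 252)
n(W, F) = 252 + 14*F (n(W, F) = 14*F + 252 = 252 + 14*F)
1/(n(-86, 97) + f(0 + 2*(-2), -42)) = 1/((252 + 14*97) + (0 + 2*(-2))) = 1/((252 + 1358) + (0 - 4)) = 1/(1610 - 4) = 1/1606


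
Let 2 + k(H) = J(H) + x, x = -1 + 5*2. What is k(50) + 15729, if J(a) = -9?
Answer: 15727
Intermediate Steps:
x = 9 (x = -1 + 10 = 9)
k(H) = -2 (k(H) = -2 + (-9 + 9) = -2 + 0 = -2)
k(50) + 15729 = -2 + 15729 = 15727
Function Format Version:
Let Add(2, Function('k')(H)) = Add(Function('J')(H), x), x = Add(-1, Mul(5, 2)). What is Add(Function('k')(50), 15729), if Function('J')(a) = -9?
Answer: 15727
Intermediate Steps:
x = 9 (x = Add(-1, 10) = 9)
Function('k')(H) = -2 (Function('k')(H) = Add(-2, Add(-9, 9)) = Add(-2, 0) = -2)
Add(Function('k')(50), 15729) = Add(-2, 15729) = 15727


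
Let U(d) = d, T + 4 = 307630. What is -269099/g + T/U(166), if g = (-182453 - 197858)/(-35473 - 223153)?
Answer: -5717971055999/31565813 ≈ -1.8114e+5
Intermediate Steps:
T = 307626 (T = -4 + 307630 = 307626)
g = 380311/258626 (g = -380311/(-258626) = -380311*(-1/258626) = 380311/258626 ≈ 1.4705)
-269099/g + T/U(166) = -269099/380311/258626 + 307626/166 = -269099*258626/380311 + 307626*(1/166) = -69595997974/380311 + 153813/83 = -5717971055999/31565813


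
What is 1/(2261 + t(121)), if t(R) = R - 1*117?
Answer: 1/2265 ≈ 0.00044150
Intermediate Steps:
t(R) = -117 + R (t(R) = R - 117 = -117 + R)
1/(2261 + t(121)) = 1/(2261 + (-117 + 121)) = 1/(2261 + 4) = 1/2265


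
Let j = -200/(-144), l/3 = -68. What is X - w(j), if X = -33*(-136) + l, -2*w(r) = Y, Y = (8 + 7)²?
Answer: 8793/2 ≈ 4396.5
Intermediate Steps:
l = -204 (l = 3*(-68) = -204)
Y = 225 (Y = 15² = 225)
j = 25/18 (j = -200*(-1/144) = 25/18 ≈ 1.3889)
w(r) = -225/2 (w(r) = -½*225 = -225/2)
X = 4284 (X = -33*(-136) - 204 = 4488 - 204 = 4284)
X - w(j) = 4284 - 1*(-225/2) = 4284 + 225/2 = 8793/2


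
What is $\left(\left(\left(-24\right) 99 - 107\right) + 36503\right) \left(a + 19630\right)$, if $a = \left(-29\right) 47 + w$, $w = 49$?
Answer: $623110320$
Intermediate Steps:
$a = -1314$ ($a = \left(-29\right) 47 + 49 = -1363 + 49 = -1314$)
$\left(\left(\left(-24\right) 99 - 107\right) + 36503\right) \left(a + 19630\right) = \left(\left(\left(-24\right) 99 - 107\right) + 36503\right) \left(-1314 + 19630\right) = \left(\left(-2376 - 107\right) + 36503\right) 18316 = \left(-2483 + 36503\right) 18316 = 34020 \cdot 18316 = 623110320$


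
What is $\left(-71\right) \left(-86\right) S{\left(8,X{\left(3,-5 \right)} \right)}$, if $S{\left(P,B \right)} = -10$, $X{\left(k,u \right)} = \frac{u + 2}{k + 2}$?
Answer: $-61060$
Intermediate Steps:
$X{\left(k,u \right)} = \frac{2 + u}{2 + k}$
$\left(-71\right) \left(-86\right) S{\left(8,X{\left(3,-5 \right)} \right)} = \left(-71\right) \left(-86\right) \left(-10\right) = 6106 \left(-10\right) = -61060$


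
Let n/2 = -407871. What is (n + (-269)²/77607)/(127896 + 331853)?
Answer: -63307217033/35679740643 ≈ -1.7743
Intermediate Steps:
n = -815742 (n = 2*(-407871) = -815742)
(n + (-269)²/77607)/(127896 + 331853) = (-815742 + (-269)²/77607)/(127896 + 331853) = (-815742 + 72361*(1/77607))/459749 = (-815742 + 72361/77607)*(1/459749) = -63307217033/77607*1/459749 = -63307217033/35679740643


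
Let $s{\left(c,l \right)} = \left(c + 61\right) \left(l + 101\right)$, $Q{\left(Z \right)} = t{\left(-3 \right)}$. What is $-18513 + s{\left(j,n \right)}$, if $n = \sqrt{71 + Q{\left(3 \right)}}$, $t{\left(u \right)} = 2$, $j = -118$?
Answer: $-24270 - 57 \sqrt{73} \approx -24757.0$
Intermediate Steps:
$Q{\left(Z \right)} = 2$
$n = \sqrt{73}$ ($n = \sqrt{71 + 2} = \sqrt{73} \approx 8.544$)
$s{\left(c,l \right)} = \left(61 + c\right) \left(101 + l\right)$
$-18513 + s{\left(j,n \right)} = -18513 + \left(6161 + 61 \sqrt{73} + 101 \left(-118\right) - 118 \sqrt{73}\right) = -18513 + \left(6161 + 61 \sqrt{73} - 11918 - 118 \sqrt{73}\right) = -18513 - \left(5757 + 57 \sqrt{73}\right) = -24270 - 57 \sqrt{73}$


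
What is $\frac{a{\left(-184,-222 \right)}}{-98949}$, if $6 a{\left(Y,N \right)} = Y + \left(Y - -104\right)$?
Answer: $\frac{44}{98949} \approx 0.00044467$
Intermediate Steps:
$a{\left(Y,N \right)} = \frac{52}{3} + \frac{Y}{3}$ ($a{\left(Y,N \right)} = \frac{Y + \left(Y - -104\right)}{6} = \frac{Y + \left(Y + 104\right)}{6} = \frac{Y + \left(104 + Y\right)}{6} = \frac{104 + 2 Y}{6} = \frac{52}{3} + \frac{Y}{3}$)
$\frac{a{\left(-184,-222 \right)}}{-98949} = \frac{\frac{52}{3} + \frac{1}{3} \left(-184\right)}{-98949} = \left(\frac{52}{3} - \frac{184}{3}\right) \left(- \frac{1}{98949}\right) = \left(-44\right) \left(- \frac{1}{98949}\right) = \frac{44}{98949}$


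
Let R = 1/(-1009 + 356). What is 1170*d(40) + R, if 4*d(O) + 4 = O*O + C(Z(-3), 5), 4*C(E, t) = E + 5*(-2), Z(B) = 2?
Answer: 304457984/653 ≈ 4.6625e+5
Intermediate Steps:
R = -1/653 (R = 1/(-653) = -1/653 ≈ -0.0015314)
C(E, t) = -5/2 + E/4 (C(E, t) = (E + 5*(-2))/4 = (E - 10)/4 = (-10 + E)/4 = -5/2 + E/4)
d(O) = -3/2 + O²/4 (d(O) = -1 + (O*O + (-5/2 + (¼)*2))/4 = -1 + (O² + (-5/2 + ½))/4 = -1 + (O² - 2)/4 = -1 + (-2 + O²)/4 = -1 + (-½ + O²/4) = -3/2 + O²/4)
1170*d(40) + R = 1170*(-3/2 + (¼)*40²) - 1/653 = 1170*(-3/2 + (¼)*1600) - 1/653 = 1170*(-3/2 + 400) - 1/653 = 1170*(797/2) - 1/653 = 466245 - 1/653 = 304457984/653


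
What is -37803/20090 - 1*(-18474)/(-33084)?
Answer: -67575713/27694065 ≈ -2.4401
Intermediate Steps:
-37803/20090 - 1*(-18474)/(-33084) = -37803*1/20090 + 18474*(-1/33084) = -37803/20090 - 3079/5514 = -67575713/27694065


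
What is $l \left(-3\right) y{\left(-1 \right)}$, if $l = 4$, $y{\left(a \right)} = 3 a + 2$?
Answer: $12$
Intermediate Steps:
$y{\left(a \right)} = 2 + 3 a$
$l \left(-3\right) y{\left(-1 \right)} = 4 \left(-3\right) \left(2 + 3 \left(-1\right)\right) = - 12 \left(2 - 3\right) = \left(-12\right) \left(-1\right) = 12$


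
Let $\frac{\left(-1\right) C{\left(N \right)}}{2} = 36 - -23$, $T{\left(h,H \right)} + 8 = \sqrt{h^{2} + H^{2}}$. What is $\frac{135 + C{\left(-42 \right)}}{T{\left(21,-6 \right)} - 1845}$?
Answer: $- \frac{31501}{3433132} - \frac{51 \sqrt{53}}{3433132} \approx -0.0092837$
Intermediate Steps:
$T{\left(h,H \right)} = -8 + \sqrt{H^{2} + h^{2}}$ ($T{\left(h,H \right)} = -8 + \sqrt{h^{2} + H^{2}} = -8 + \sqrt{H^{2} + h^{2}}$)
$C{\left(N \right)} = -118$ ($C{\left(N \right)} = - 2 \left(36 - -23\right) = - 2 \left(36 + 23\right) = \left(-2\right) 59 = -118$)
$\frac{135 + C{\left(-42 \right)}}{T{\left(21,-6 \right)} - 1845} = \frac{135 - 118}{\left(-8 + \sqrt{\left(-6\right)^{2} + 21^{2}}\right) - 1845} = \frac{17}{\left(-8 + \sqrt{36 + 441}\right) - 1845} = \frac{17}{\left(-8 + \sqrt{477}\right) - 1845} = \frac{17}{\left(-8 + 3 \sqrt{53}\right) - 1845} = \frac{17}{-1853 + 3 \sqrt{53}}$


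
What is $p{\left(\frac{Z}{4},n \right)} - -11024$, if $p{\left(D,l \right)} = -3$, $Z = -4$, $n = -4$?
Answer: $11021$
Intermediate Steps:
$p{\left(\frac{Z}{4},n \right)} - -11024 = -3 - -11024 = -3 + 11024 = 11021$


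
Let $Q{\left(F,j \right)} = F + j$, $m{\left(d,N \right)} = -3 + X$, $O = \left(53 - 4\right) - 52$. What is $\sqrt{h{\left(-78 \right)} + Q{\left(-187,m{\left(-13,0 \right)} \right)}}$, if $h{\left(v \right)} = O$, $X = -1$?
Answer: $i \sqrt{194} \approx 13.928 i$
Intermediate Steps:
$O = -3$ ($O = 49 - 52 = -3$)
$h{\left(v \right)} = -3$
$m{\left(d,N \right)} = -4$ ($m{\left(d,N \right)} = -3 - 1 = -4$)
$\sqrt{h{\left(-78 \right)} + Q{\left(-187,m{\left(-13,0 \right)} \right)}} = \sqrt{-3 - 191} = \sqrt{-194} = i \sqrt{194}$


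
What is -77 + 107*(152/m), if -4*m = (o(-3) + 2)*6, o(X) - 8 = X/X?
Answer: -35069/33 ≈ -1062.7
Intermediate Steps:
o(X) = 9 (o(X) = 8 + X/X = 8 + 1 = 9)
m = -33/2 (m = -(9 + 2)*6/4 = -11*6/4 = -¼*66 = -33/2 ≈ -16.500)
-77 + 107*(152/m) = -77 + 107*(152/(-33/2)) = -77 + 107*(152*(-2/33)) = -77 + 107*(-304/33) = -77 - 32528/33 = -35069/33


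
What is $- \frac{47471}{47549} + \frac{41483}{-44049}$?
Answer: $- \frac{4063525246}{2094485901} \approx -1.9401$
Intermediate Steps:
$- \frac{47471}{47549} + \frac{41483}{-44049} = \left(-47471\right) \frac{1}{47549} + 41483 \left(- \frac{1}{44049}\right) = - \frac{47471}{47549} - \frac{41483}{44049} = - \frac{4063525246}{2094485901}$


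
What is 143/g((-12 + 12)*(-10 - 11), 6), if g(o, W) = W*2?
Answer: 143/12 ≈ 11.917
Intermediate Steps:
g(o, W) = 2*W
143/g((-12 + 12)*(-10 - 11), 6) = 143/((2*6)) = 143/12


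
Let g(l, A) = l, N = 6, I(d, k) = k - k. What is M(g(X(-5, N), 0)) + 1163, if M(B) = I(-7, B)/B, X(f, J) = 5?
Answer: 1163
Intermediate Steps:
I(d, k) = 0
M(B) = 0 (M(B) = 0/B = 0)
M(g(X(-5, N), 0)) + 1163 = 0 + 1163 = 1163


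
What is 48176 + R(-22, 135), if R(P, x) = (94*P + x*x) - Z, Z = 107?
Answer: 64226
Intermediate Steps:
R(P, x) = -107 + x² + 94*P (R(P, x) = (94*P + x*x) - 1*107 = (94*P + x²) - 107 = (x² + 94*P) - 107 = -107 + x² + 94*P)
48176 + R(-22, 135) = 48176 + (-107 + 135² + 94*(-22)) = 48176 + (-107 + 18225 - 2068) = 48176 + 16050 = 64226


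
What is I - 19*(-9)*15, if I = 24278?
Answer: 26843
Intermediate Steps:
I - 19*(-9)*15 = 24278 - 19*(-9)*15 = 24278 - (-171)*15 = 24278 - 1*(-2565) = 24278 + 2565 = 26843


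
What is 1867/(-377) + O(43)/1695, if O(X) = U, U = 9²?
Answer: -1044676/213005 ≈ -4.9045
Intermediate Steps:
U = 81
O(X) = 81
1867/(-377) + O(43)/1695 = 1867/(-377) + 81/1695 = 1867*(-1/377) + 81*(1/1695) = -1867/377 + 27/565 = -1044676/213005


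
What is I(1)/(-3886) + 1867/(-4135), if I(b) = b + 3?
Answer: -3635851/8034305 ≈ -0.45254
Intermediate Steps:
I(b) = 3 + b
I(1)/(-3886) + 1867/(-4135) = (3 + 1)/(-3886) + 1867/(-4135) = 4*(-1/3886) + 1867*(-1/4135) = -2/1943 - 1867/4135 = -3635851/8034305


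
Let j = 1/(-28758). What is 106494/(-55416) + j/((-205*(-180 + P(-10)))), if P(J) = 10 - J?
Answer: -4185491086709/2177992881600 ≈ -1.9217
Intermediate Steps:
j = -1/28758 ≈ -3.4773e-5
106494/(-55416) + j/((-205*(-180 + P(-10)))) = 106494/(-55416) - (-1/(205*(-180 + (10 - 1*(-10)))))/28758 = 106494*(-1/55416) - (-1/(205*(-180 + (10 + 10))))/28758 = -17749/9236 - (-1/(205*(-180 + 20)))/28758 = -17749/9236 - 1/(28758*((-205*(-160)))) = -17749/9236 - 1/28758/32800 = -17749/9236 - 1/28758*1/32800 = -17749/9236 - 1/943262400 = -4185491086709/2177992881600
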